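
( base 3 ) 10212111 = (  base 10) 2821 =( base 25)4cl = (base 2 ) 101100000101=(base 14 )1057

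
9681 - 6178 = 3503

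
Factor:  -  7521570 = -2^1*3^2*5^1*7^1*11939^1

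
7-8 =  - 1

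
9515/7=1359 + 2/7  =  1359.29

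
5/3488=5/3488 =0.00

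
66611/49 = 1359 + 20/49 = 1359.41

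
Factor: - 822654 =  - 2^1 * 3^2*7^1*6529^1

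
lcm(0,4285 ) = 0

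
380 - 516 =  - 136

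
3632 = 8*454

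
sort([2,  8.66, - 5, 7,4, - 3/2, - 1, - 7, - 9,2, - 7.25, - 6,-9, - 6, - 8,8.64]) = [ - 9, - 9, - 8 , - 7.25,-7, - 6, - 6,  -  5, - 3/2, - 1, 2 , 2 , 4, 7,8.64,8.66] 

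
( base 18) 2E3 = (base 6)4103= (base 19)29A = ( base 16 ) 387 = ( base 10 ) 903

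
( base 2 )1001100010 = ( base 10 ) 610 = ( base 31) jl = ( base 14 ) 318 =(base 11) 505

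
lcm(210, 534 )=18690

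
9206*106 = 975836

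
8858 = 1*8858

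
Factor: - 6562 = - 2^1*17^1*193^1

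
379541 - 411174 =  - 31633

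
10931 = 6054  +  4877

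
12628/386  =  6314/193  =  32.72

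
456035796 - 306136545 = 149899251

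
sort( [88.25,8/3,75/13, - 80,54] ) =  [ - 80, 8/3,75/13,54,  88.25]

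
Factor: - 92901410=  - 2^1*5^1*7^1*281^1*4723^1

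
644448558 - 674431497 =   -  29982939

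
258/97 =2 + 64/97= 2.66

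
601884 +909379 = 1511263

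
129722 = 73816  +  55906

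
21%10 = 1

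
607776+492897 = 1100673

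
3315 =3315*1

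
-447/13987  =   - 1  +  13540/13987=- 0.03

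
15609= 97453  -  81844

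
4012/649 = 6 + 2/11 = 6.18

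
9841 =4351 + 5490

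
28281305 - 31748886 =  - 3467581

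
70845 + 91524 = 162369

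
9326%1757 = 541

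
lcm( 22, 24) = 264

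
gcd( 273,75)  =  3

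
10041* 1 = 10041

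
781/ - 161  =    -  5 + 24/161 = - 4.85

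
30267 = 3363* 9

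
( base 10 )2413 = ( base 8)4555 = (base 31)2FQ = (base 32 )2bd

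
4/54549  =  4/54549 = 0.00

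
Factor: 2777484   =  2^2 *3^1 * 59^1  *3923^1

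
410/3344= 205/1672 = 0.12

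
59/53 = 59/53 = 1.11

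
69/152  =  69/152 = 0.45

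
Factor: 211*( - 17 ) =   -  3587 = - 17^1*211^1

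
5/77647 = 5/77647 = 0.00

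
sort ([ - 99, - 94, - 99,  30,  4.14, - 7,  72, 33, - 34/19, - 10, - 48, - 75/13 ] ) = [ - 99, - 99, - 94, - 48, - 10,- 7 , - 75/13,- 34/19,4.14,30, 33, 72 ]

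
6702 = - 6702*( - 1)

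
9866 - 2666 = 7200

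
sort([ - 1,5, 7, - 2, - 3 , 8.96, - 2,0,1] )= [ - 3, - 2, - 2, - 1,0,1,5 , 7 , 8.96] 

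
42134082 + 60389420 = 102523502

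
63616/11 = 5783 + 3/11= 5783.27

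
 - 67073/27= - 67073/27 = - 2484.19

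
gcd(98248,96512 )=8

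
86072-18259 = 67813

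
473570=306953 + 166617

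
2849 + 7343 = 10192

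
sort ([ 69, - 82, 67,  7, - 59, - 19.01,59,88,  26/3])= [ - 82, - 59, - 19.01,7, 26/3, 59,67,69,88]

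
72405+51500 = 123905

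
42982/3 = 42982/3 = 14327.33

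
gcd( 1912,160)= 8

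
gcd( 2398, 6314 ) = 22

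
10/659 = 10/659 = 0.02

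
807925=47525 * 17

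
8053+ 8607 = 16660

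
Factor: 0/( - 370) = 0 = 0^1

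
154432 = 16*9652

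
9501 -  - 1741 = 11242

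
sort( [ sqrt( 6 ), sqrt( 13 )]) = [sqrt (6 ), sqrt(13 )]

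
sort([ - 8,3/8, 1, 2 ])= [ - 8, 3/8, 1,2]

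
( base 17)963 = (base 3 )10201020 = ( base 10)2706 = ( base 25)486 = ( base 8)5222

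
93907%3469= 244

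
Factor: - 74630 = -2^1*5^1*17^1*439^1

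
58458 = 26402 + 32056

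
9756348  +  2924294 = 12680642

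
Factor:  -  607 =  - 607^1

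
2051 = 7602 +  -5551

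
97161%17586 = 9231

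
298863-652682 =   -  353819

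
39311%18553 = 2205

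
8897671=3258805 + 5638866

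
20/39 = 20/39 = 0.51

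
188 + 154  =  342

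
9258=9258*1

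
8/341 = 8/341  =  0.02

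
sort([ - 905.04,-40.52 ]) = [ - 905.04, - 40.52 ]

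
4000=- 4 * (-1000 )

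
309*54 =16686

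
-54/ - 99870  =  9/16645  =  0.00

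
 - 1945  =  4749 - 6694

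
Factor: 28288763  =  233^1*317^1 * 383^1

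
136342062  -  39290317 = 97051745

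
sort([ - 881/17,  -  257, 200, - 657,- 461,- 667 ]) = [ - 667,-657 , - 461 , - 257, - 881/17,  200] 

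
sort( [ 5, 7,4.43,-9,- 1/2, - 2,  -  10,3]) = [ - 10, - 9,  -  2,-1/2,3, 4.43,  5,7]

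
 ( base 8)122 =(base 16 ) 52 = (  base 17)4e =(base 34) 2E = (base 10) 82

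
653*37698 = 24616794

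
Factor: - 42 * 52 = -2^3  *3^1*7^1* 13^1 = - 2184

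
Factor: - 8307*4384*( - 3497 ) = 127353354336 = 2^5*3^2*13^2*71^1*137^1 * 269^1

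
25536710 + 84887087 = 110423797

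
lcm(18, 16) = 144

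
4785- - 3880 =8665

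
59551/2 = 59551/2 = 29775.50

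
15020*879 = 13202580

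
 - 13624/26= - 524 = -524.00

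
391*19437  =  7599867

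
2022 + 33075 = 35097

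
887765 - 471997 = 415768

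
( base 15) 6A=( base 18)5a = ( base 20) 50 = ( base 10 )100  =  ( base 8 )144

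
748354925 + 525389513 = 1273744438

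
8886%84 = 66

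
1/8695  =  1/8695 =0.00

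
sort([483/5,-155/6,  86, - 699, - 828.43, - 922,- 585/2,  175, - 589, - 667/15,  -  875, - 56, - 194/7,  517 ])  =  [ - 922, - 875,-828.43, - 699, - 589, - 585/2, - 56, - 667/15, - 194/7, - 155/6,86,  483/5,175,517 ] 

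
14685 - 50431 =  - 35746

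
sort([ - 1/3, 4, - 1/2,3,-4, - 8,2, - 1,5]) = [- 8, - 4 ,  -  1, - 1/2 , - 1/3, 2, 3,4,  5 ]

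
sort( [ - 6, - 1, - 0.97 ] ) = [ - 6, - 1, - 0.97 ] 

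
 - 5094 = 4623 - 9717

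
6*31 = 186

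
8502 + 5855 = 14357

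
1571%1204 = 367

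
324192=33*9824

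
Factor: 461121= 3^1 *281^1  *547^1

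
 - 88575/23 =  - 3852 + 21/23 = - 3851.09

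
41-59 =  - 18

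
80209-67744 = 12465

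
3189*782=2493798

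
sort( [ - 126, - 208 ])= [ - 208, - 126 ] 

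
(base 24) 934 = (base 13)2518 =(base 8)12214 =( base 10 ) 5260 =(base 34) 4io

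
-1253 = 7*( - 179)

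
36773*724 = 26623652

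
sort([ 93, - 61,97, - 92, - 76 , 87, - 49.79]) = [ -92, - 76,  -  61, - 49.79,87,93,97 ]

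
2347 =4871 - 2524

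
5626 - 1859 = 3767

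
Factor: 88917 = 3^1*107^1*277^1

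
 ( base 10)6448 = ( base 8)14460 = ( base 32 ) 69g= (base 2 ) 1100100110000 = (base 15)1D9D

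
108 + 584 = 692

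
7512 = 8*939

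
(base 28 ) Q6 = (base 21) 1DK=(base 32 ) MU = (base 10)734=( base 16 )2DE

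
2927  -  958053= - 955126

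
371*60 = 22260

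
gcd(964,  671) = 1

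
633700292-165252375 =468447917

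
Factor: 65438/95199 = 2^1 * 3^ ( - 1 )*13^( - 1 )*2441^( - 1 ) * 32719^1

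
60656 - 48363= 12293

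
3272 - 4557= -1285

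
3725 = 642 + 3083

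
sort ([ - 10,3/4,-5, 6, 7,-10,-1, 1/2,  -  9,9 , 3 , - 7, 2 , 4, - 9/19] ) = [ -10,-10,  -  9 , - 7,-5, - 1,- 9/19, 1/2, 3/4,2, 3, 4,  6,7,9 ]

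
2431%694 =349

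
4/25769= 4/25769 = 0.00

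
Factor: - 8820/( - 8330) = 18/17 = 2^1*3^2*17^( - 1)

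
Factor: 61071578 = 2^1*23^1*179^1*7417^1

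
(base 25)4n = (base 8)173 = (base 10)123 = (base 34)3L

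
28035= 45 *623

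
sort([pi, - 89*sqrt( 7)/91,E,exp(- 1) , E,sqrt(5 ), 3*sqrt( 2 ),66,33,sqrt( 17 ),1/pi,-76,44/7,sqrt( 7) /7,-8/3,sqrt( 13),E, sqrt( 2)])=[ - 76,-8/3, - 89*sqrt( 7) /91, 1/pi, exp( - 1),sqrt( 7) /7,sqrt( 2),sqrt(5),E,  E, E,pi, sqrt( 13),sqrt( 17), 3*sqrt( 2), 44/7 , 33,66 ] 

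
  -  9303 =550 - 9853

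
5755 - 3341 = 2414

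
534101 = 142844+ 391257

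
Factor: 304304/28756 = 836/79 = 2^2*11^1*19^1*79^( - 1 ) 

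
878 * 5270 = 4627060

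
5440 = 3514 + 1926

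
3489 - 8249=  - 4760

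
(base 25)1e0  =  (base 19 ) 2d6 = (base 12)693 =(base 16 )3CF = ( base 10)975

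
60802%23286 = 14230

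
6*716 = 4296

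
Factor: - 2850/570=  - 5 = - 5^1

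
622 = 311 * 2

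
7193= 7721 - 528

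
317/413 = 317/413 = 0.77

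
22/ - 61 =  - 1+39/61   =  - 0.36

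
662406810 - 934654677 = -272247867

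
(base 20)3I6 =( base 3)2011000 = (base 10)1566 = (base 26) 286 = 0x61E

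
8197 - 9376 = - 1179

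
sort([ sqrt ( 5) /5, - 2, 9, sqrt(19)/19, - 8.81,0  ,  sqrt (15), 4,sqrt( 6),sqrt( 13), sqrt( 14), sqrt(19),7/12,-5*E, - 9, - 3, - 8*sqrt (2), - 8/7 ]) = [ - 5*E,-8*sqrt( 2 ), - 9, - 8.81,  -  3, - 2,-8/7, 0,  sqrt( 19) /19, sqrt(5) /5, 7/12, sqrt(6 )  ,  sqrt( 13),sqrt(14 ), sqrt(15) , 4, sqrt (19 ), 9]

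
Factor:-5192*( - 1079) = 2^3*11^1 * 13^1*59^1*83^1 = 5602168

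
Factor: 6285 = 3^1*5^1*419^1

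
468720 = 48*9765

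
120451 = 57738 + 62713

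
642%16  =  2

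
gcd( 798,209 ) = 19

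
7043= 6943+100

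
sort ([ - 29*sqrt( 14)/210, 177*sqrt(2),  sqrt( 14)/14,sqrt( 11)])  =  [ - 29 * sqrt (14)/210, sqrt(14)/14,sqrt ( 11),177*sqrt(2)]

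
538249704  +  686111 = 538935815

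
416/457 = 416/457 = 0.91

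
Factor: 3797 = 3797^1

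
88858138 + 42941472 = 131799610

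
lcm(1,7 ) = 7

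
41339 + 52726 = 94065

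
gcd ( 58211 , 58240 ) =1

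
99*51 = 5049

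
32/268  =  8/67 = 0.12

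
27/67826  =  27/67826  =  0.00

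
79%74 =5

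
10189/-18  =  -10189/18 = - 566.06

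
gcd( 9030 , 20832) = 42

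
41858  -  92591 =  - 50733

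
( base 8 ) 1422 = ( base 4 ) 30102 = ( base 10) 786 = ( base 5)11121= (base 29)r3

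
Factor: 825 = 3^1*5^2*11^1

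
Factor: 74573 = 74573^1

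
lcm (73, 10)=730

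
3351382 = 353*9494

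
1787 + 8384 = 10171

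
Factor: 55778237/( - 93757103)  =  -11^( - 1)*47^1*67^1 * 157^ ( - 1)*233^( - 2) * 17713^1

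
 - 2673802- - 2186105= - 487697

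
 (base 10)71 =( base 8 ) 107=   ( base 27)2h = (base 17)43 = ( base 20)3B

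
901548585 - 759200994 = 142347591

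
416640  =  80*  5208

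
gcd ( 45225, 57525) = 75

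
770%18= 14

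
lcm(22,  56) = 616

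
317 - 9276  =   - 8959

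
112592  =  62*1816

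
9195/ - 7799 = -9195/7799 =-1.18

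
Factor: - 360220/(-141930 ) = 2^1*3^( - 2 )*7^1*19^(-1) * 31^1  =  434/171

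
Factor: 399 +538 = 937^1 = 937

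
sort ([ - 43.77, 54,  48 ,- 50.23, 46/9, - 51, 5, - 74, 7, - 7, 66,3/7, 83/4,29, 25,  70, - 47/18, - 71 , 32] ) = [ - 74, - 71, - 51 , - 50.23, - 43.77, - 7, - 47/18, 3/7, 5,46/9, 7, 83/4,25,29,32, 48, 54, 66, 70]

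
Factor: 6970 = 2^1*5^1*17^1 * 41^1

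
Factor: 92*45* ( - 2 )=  - 8280= - 2^3*3^2*5^1*23^1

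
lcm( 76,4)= 76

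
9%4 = 1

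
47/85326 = 47/85326 = 0.00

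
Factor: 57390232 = 2^3*17^1*421987^1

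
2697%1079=539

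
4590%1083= 258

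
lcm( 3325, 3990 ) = 19950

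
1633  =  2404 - 771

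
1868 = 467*4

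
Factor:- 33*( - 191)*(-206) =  - 1298418 =- 2^1*3^1*11^1*103^1*191^1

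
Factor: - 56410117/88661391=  - 3^( - 1)*7^(-1)*13^( -1)*19^(-1 )*17093^( - 1 ) *56410117^1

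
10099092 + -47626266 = - 37527174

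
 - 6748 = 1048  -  7796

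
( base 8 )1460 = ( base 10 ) 816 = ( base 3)1010020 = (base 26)15A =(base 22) 1f2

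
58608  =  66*888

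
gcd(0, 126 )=126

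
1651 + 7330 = 8981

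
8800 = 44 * 200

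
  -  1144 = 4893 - 6037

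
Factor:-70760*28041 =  - 1984181160 = - 2^3*3^1*5^1 *13^1 * 29^1*61^1 * 719^1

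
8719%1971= 835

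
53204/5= 10640 + 4/5  =  10640.80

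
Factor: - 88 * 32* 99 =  - 278784 = - 2^8 *3^2*11^2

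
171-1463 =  - 1292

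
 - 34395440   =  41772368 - 76167808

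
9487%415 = 357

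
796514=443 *1798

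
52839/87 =607 + 10/29 = 607.34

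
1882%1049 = 833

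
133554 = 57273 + 76281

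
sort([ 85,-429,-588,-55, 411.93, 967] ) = [-588, - 429 , - 55, 85,411.93,967 ] 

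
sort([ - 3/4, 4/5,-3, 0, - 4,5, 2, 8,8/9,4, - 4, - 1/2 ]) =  [ - 4,  -  4, - 3,  -  3/4,-1/2, 0, 4/5, 8/9 , 2,4,5, 8]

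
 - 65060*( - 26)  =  1691560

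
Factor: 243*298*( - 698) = -2^2*3^5*149^1*349^1 = - 50544972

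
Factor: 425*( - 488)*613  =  -127136200= -  2^3*5^2*17^1*61^1*613^1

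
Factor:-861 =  - 3^1*7^1*41^1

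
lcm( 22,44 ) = 44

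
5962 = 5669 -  - 293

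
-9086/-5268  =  1 + 1909/2634= 1.72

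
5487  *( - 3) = -16461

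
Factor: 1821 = 3^1*607^1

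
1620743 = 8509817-6889074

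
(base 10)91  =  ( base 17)56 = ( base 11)83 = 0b1011011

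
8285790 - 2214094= 6071696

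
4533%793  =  568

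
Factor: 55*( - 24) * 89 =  -2^3*3^1*5^1*11^1 * 89^1= -117480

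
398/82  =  199/41= 4.85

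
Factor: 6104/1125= 2^3* 3^( - 2 )*5^( - 3) * 7^1*109^1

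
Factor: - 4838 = - 2^1*41^1*59^1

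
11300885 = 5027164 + 6273721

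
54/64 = 27/32 = 0.84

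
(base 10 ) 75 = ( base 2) 1001011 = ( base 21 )3c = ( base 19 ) 3I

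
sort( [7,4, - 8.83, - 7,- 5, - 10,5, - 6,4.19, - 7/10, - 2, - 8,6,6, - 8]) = [ - 10,-8.83,-8, - 8 ,-7, - 6, - 5,-2, - 7/10, 4, 4.19,5,  6, 6,7 ]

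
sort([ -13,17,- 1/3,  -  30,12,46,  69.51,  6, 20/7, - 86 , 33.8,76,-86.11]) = [ - 86.11,-86, - 30,-13, - 1/3 , 20/7,6,12,17, 33.8,46,  69.51, 76 ] 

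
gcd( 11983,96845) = 1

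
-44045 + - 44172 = -88217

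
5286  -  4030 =1256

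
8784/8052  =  12/11 = 1.09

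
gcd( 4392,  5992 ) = 8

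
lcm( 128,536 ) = 8576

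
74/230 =37/115 = 0.32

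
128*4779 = 611712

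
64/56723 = 64/56723 = 0.00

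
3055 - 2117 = 938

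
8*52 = 416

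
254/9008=127/4504= 0.03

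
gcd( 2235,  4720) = 5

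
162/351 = 6/13=0.46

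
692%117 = 107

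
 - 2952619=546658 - 3499277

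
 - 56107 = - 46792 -9315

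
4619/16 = 288 + 11/16 =288.69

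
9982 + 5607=15589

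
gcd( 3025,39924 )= 1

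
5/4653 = 5/4653=0.00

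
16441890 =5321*3090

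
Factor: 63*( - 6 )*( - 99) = 2^1*3^5*7^1*11^1 = 37422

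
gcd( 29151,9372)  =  3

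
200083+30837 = 230920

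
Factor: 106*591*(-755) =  - 2^1*3^1*5^1*53^1*151^1*197^1 = - 47297730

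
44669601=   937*47673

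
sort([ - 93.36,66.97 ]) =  [-93.36, 66.97]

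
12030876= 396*30381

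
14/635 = 14/635 = 0.02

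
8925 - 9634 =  - 709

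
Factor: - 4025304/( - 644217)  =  1341768/214739  =  2^3*3^1*7^ ( - 1)*37^1*1511^1*30677^(-1 ) 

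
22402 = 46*487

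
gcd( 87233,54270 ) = 1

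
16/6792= 2/849 = 0.00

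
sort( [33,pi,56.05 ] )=[ pi,33,56.05 ]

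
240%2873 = 240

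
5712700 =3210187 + 2502513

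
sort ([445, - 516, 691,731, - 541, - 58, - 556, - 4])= [ - 556, -541, - 516, - 58, - 4,445,  691,731 ]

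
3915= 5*783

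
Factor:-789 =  - 3^1*263^1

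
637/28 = 91/4 = 22.75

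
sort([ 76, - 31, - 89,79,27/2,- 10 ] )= [ - 89 ,- 31,-10,27/2, 76,79 ]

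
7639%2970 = 1699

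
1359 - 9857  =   - 8498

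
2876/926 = 3+49/463 =3.11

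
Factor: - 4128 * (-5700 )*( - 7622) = -179342611200 = - 2^8*3^2*5^2*19^1 * 37^1*43^1*103^1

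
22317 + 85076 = 107393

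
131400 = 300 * 438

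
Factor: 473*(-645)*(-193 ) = 58881405 = 3^1 *5^1 * 11^1*43^2*193^1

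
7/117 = 7/117= 0.06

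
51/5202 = 1/102 = 0.01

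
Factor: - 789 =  - 3^1*263^1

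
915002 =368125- - 546877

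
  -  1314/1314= - 1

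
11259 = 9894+1365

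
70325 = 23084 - -47241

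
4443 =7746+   -  3303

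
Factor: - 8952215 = - 5^1*1790443^1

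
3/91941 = 1/30647 = 0.00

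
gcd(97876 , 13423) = 1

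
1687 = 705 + 982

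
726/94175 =726/94175 = 0.01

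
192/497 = 192/497= 0.39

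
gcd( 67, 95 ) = 1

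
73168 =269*272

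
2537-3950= - 1413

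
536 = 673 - 137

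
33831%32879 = 952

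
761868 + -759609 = 2259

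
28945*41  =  1186745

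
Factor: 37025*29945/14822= 1108713625/14822 = 2^( - 1)*5^3*53^1*113^1* 1481^1 * 7411^ (  -  1 )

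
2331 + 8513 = 10844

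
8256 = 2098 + 6158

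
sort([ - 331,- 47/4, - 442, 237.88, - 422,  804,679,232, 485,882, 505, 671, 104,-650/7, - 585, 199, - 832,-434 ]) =[ - 832, - 585,  -  442,-434, - 422, - 331, - 650/7, - 47/4, 104  ,  199, 232,237.88, 485,505 , 671, 679, 804, 882 ] 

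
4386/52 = 2193/26 = 84.35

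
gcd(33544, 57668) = 4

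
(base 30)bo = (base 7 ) 1014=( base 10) 354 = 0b101100010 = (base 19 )ic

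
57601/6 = 9600 + 1/6 = 9600.17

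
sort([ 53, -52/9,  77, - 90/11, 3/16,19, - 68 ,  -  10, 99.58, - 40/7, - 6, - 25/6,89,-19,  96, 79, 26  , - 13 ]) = [ - 68,  -  19,-13 , - 10,-90/11,-6,- 52/9, - 40/7,  -  25/6,3/16, 19,26,53,77, 79  ,  89, 96, 99.58]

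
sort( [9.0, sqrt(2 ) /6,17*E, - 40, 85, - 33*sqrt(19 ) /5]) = [ - 40,- 33*sqrt( 19)/5, sqrt(2)/6, 9.0, 17*E, 85]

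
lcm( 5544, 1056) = 22176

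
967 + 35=1002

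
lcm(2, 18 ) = 18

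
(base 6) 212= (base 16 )50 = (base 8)120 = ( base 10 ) 80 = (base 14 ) 5A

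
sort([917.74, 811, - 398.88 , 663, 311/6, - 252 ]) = [ - 398.88, - 252, 311/6,663, 811,  917.74 ]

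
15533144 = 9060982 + 6472162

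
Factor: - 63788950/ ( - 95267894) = 31894475/47633947 = 5^2  *1275779^1  *  47633947^( - 1)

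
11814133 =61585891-49771758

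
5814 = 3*1938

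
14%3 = 2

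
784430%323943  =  136544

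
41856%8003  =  1841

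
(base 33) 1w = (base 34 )1V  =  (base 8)101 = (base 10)65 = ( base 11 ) 5A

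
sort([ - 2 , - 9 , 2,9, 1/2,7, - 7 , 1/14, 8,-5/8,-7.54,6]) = [-9, - 7.54,- 7,-2,  -  5/8, 1/14,1/2, 2, 6, 7, 8,9]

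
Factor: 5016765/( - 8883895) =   -  3^1*13^2*1979^1*1776779^( - 1) = - 1003353/1776779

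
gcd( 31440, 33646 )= 2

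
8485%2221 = 1822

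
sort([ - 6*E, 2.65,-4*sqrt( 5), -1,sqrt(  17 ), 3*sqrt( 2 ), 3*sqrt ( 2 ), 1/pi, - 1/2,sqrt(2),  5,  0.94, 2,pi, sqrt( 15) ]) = [ - 6*E,  -  4*sqrt(5), - 1, - 1/2,1/pi, 0.94,sqrt(2 ), 2, 2.65, pi, sqrt ( 15), sqrt(17), 3 * sqrt(2), 3*sqrt(2),5 ] 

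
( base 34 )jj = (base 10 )665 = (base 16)299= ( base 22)185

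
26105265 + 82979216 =109084481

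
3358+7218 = 10576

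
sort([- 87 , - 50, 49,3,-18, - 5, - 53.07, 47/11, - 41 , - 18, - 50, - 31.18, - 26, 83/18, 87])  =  [ - 87, - 53.07,  -  50, - 50, - 41, - 31.18, - 26, - 18 , - 18, - 5,3, 47/11,83/18 , 49 , 87] 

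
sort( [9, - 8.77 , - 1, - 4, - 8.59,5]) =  [ - 8.77, -8.59, - 4,  -  1, 5,9]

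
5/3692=5/3692  =  0.00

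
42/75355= 6/10765= 0.00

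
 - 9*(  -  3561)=32049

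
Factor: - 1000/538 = - 500/269 =- 2^2*5^3 * 269^( - 1)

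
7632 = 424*18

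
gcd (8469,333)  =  9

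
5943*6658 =39568494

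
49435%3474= 799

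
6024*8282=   49890768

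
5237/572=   5237/572 = 9.16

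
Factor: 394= 2^1*197^1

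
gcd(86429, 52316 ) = 1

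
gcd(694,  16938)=2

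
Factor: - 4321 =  - 29^1*149^1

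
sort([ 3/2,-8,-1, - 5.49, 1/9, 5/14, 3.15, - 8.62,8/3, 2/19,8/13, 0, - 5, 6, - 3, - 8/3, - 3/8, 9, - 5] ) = [ - 8.62,-8, - 5.49, - 5,-5, - 3 , - 8/3, - 1, - 3/8,  0,2/19,1/9,5/14,  8/13,3/2, 8/3, 3.15,  6,9 ]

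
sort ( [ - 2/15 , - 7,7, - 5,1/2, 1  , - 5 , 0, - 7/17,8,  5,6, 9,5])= [ - 7,-5, - 5, - 7/17,  -  2/15,0,1/2,  1,5,5,6, 7,8,9] 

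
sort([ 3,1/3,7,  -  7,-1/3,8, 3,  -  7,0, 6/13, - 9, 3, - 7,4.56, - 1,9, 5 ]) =[ - 9,-7,  -  7,-7,-1, - 1/3,0,1/3,6/13,3,3, 3,4.56,5,7,8,9 ] 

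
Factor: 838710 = 2^1 * 3^2*5^1*9319^1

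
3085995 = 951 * 3245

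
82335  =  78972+3363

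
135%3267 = 135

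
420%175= 70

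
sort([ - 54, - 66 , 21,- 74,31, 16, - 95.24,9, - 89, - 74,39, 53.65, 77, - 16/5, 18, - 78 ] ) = [ - 95.24, - 89, - 78, - 74, - 74,-66, - 54, - 16/5,9,16, 18,21, 31,39,53.65, 77]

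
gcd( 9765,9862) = 1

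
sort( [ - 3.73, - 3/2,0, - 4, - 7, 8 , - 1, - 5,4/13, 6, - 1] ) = [ - 7, -5, - 4, - 3.73, - 3/2, - 1, - 1, 0, 4/13,6 , 8 ]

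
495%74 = 51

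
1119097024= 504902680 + 614194344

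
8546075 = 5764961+2781114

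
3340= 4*835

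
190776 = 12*15898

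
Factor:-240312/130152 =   -  11^( - 1)* 19^1*29^( - 1 )*31^1 = - 589/319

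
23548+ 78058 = 101606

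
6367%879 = 214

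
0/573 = 0=0.00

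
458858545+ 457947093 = 916805638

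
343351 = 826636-483285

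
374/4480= 187/2240 = 0.08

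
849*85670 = 72733830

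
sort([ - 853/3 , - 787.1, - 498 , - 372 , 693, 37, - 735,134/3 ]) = [ - 787.1, - 735,-498, - 372, - 853/3,  37,  134/3,693]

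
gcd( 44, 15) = 1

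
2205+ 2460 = 4665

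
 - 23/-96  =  23/96  =  0.24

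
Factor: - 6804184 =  - 2^3*61^1 * 73^1*191^1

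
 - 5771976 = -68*84882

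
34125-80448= -46323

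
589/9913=589/9913 = 0.06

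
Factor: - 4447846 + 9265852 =2^1 * 3^2*267667^1 = 4818006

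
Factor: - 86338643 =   -  53^1*  1629031^1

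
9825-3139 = 6686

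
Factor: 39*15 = 585 = 3^2 *5^1*13^1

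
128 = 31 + 97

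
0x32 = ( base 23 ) 24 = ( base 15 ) 35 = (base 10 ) 50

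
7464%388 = 92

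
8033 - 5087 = 2946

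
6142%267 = 1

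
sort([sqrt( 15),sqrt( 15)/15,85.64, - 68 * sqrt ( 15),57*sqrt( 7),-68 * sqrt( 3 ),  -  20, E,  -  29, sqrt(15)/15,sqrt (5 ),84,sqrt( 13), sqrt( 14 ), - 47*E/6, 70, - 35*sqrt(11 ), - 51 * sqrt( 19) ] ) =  [ - 68*sqrt( 15), - 51*sqrt( 19 ), - 68*sqrt (3 ), - 35*sqrt( 11), - 29, - 47*E/6, - 20 , sqrt(15 ) /15,sqrt( 15) /15, sqrt( 5 ), E,sqrt( 13),sqrt (14),sqrt(15), 70,84,85.64,57*sqrt( 7) ]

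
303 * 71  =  21513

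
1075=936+139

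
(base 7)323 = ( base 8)244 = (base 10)164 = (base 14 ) BA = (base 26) 68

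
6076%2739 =598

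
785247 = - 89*(- 8823 )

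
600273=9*66697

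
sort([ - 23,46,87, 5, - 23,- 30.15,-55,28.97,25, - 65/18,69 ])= [-55,- 30.15 ,- 23  , - 23, - 65/18,5, 25, 28.97,46,69, 87 ] 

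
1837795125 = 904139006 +933656119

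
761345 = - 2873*(-265)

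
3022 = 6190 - 3168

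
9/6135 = 3/2045 = 0.00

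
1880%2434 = 1880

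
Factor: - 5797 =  - 11^1*17^1*31^1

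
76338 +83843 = 160181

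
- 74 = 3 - 77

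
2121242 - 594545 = 1526697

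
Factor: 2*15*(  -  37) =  -1110 =-2^1 * 3^1*5^1 * 37^1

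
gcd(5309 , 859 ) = 1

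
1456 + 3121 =4577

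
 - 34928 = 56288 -91216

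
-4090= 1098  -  5188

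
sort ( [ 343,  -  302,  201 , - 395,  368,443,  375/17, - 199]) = [ - 395, - 302, - 199,375/17,201, 343 , 368, 443] 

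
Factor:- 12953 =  - 12953^1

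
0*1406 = 0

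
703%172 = 15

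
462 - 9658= - 9196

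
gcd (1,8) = 1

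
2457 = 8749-6292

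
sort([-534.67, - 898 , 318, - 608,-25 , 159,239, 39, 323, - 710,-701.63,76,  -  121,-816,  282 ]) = [ - 898, - 816,  -  710, - 701.63 ,-608,-534.67,- 121, - 25,39,76,159,239, 282,318,323 ] 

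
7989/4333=1+3656/4333 = 1.84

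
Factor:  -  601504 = -2^5*18797^1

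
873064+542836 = 1415900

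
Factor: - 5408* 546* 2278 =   -  6726405504 = -  2^7*3^1*7^1*13^3*17^1 * 67^1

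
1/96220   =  1/96220 = 0.00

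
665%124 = 45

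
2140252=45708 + 2094544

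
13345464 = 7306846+6038618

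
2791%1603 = 1188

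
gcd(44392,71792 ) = 8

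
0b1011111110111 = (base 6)44223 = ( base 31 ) 6bs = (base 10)6135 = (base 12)3673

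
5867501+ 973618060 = 979485561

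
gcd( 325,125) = 25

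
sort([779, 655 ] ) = [ 655 , 779]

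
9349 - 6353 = 2996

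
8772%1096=4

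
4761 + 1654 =6415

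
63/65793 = 3/3133=0.00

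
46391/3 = 46391/3=   15463.67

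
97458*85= 8283930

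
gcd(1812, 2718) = 906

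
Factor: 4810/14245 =2^1*7^( - 1 ) * 11^( - 1)*13^1   =  26/77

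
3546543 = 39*90937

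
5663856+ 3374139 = 9037995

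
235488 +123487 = 358975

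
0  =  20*0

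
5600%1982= 1636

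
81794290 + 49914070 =131708360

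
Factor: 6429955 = 5^1*7^1*183713^1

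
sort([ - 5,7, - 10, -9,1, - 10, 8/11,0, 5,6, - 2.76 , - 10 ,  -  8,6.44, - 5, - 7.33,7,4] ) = [ - 10, - 10, -10 , - 9, - 8, - 7.33,-5 , - 5, - 2.76,0, 8/11,1,  4,5 , 6,6.44,7,7]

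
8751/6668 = 1+ 2083/6668 =1.31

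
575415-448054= 127361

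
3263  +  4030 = 7293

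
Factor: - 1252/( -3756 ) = 1/3 = 3^( - 1 ) 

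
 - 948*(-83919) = 79555212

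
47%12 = 11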